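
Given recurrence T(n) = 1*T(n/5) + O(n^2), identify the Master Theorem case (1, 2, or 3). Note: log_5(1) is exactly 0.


Master Theorem parameters: a=1, b=5, c=2
log_b(a) = 0
Compare b^c with a: 5^2 = 25 > 1, so c > log_b(a).
Comparing c=2 vs log_b(a)=0:
2 > 0 => Case 3
Result: T(n) = O(n^2)
Master Theorem case = 3


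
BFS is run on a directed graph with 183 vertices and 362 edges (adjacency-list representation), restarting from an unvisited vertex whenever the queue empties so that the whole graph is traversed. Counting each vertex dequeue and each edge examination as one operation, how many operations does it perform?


A full BFS traversal dequeues each vertex exactly once and examines each directed edge exactly once.
V = 183 (vertex processing cost)
E = 362 (edge examination cost)
Total operations proportional to V + E = 183 + 362 = 545


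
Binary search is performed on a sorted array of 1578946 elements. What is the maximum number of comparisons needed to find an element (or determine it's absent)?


Binary search halves the search space each comparison:
  Step 1: search space = 1578946 -> 789473
  Step 2: search space = 789473 -> 394736
  Step 3: search space = 394736 -> 197368
  Step 4: search space = 197368 -> 98684
  Step 5: search space = 98684 -> 49342
  Step 6: search space = 49342 -> 24671
  Step 7: search space = 24671 -> 12335
  Step 8: search space = 12335 -> 6167
  Step 9: search space = 6167 -> 3083
  Step 10: search space = 3083 -> 1541
  Step 11: search space = 1541 -> 770
  Step 12: search space = 770 -> 385
  Step 13: search space = 385 -> 192
  Step 14: search space = 192 -> 96
  Step 15: search space = 96 -> 48
  Step 16: search space = 48 -> 24
  Step 17: search space = 24 -> 12
  Step 18: search space = 12 -> 6
  Step 19: search space = 6 -> 3
  Step 20: search space = 3 -> 1
  Step 21: search space = 1 (final check)
Maximum comparisons = floor(log2(1578946)) + 1 = 20 + 1 = 21


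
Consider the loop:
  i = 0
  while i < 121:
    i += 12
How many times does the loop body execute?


Starting at i = 0, each iteration adds 12.
Iterations until i >= 121:
  Iteration 1: i = 0 -> i = 12
  Iteration 2: i = 12 -> i = 24
  Iteration 3: i = 24 -> i = 36
  Iteration 4: i = 36 -> i = 48
  Iteration 5: i = 48 -> i = 60
  Iteration 6: i = 60 -> i = 72
  Iteration 7: i = 72 -> i = 84
  Iteration 8: i = 84 -> i = 96
  ... continuing ...
Total iterations = ceil(121/12) = 11


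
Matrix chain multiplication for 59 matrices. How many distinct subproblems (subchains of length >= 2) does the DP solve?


Subproblems are indexed by (i, j) where i < j.
Number of such pairs = n*(n-1)/2
= 59 * 58 / 2
= 1711


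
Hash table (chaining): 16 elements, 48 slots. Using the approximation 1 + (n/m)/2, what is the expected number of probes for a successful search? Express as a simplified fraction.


Computing expected probes:
alpha = 16/48
= 1 + alpha/2
= 1 + 16/(2*48)
= (2*48 + 16) / (2*48)
= 112/96 = 7/6


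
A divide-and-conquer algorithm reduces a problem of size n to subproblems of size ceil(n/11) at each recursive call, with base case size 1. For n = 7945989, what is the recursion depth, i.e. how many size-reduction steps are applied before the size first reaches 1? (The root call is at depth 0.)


Each step divides the size by 11 (rounding up); after k steps the size is ceil(n/11^k), which equals 1 exactly when 11^k >= n.
So the depth is the smallest k with 11^k >= 7945989, i.e. ceil(log_11(7945989)).
11^6 = 1771561 < 7945989 <= 19487171 = 11^7
Recursion depth = 7


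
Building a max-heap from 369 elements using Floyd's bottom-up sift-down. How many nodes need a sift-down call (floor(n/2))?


In a heap of 369 elements (0-indexed array):
  Last element index: 368
  Parent of last element: floor((368 - 1) / 2) = 183
  Internal nodes: indices 0 to 183
  Count = floor(369/2) = 184


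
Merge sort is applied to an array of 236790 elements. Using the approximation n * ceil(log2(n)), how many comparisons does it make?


Merge sort divides the array into halves recursively.
Number of levels = ceil(log2(236790)) = 18
At each level, approximately n = 236790 comparisons are needed for merging.
Total comparisons ~ n * ceil(log2(n)) = 236790 * 18 = 4262220


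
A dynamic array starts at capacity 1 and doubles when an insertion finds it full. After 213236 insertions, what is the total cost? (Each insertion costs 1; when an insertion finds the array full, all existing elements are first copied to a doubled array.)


Insertion cost: 213236 (one per element)
Resizes occur just before inserting elements 2, 3, 5, 9, ...
Elements copied at each resize: 1 + 2 + 4 + 8 + 16 + 32 + 64 + 128 + 256 + 512 + 1024 + 2048 + 4096 + 8192 + 16384 + 32768 + 65536 + 131072
Sum of copies = 262143 (geometric series: 2^k - 1)
Total = 213236 + 262143 = 475379


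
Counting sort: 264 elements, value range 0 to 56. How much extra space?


n = 264 (output array)
k = 57 (count array for 57 distinct values)
Extra space = 264 + 57 = 321


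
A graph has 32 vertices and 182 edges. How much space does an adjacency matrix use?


Adjacency matrix: V x V grid of entries
Space = V^2 = 32^2 = 32 * 32 = 1024


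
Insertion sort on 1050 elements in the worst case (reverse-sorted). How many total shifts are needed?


In the worst case (reverse-sorted), each element shifts past all previous:
  Element 1: 1 shifts
  Element 2: 2 shifts
  Element 3: 3 shifts
  Element 4: 4 shifts
  Element 5: 5 shifts
  ...
  Element 1049: 1049 shifts
Total = 1 + 2 + ... + 1049
= 1050*(1050-1)/2 = 550725


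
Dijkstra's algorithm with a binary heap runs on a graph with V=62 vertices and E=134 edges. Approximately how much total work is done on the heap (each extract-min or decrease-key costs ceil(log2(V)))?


Dijkstra with a binary heap: each vertex is extracted once, each edge may relax once.
Each heap operation costs O(log V).
V + E = 62 + 134 = 196
ceil(log2(62)) = 6 (since 2^5 = 32 < 62 <= 64 = 2^6)
Total heap work = (V+E) * ceil(log2(V)) = 196 * 6 = 1176


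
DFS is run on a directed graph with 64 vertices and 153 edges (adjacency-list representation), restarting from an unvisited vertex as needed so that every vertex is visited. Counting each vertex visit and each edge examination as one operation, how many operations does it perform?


A full DFS traversal processes each vertex exactly once (push/pop on stack).
Each directed edge is examined once.
V = 64, E = 153
V + E = 217


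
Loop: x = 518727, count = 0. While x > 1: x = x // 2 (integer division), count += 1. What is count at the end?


The variable x halves each step:
x = 518727 -> 259363 -> 129681 -> 64840 -> 32420 -> 16210 -> 8105 -> 4052 -> 2026 -> 1013 -> 506 -> 253 -> 126 -> 63 -> 31 -> 15 -> 7 -> 3 -> 1
Number of halvings = floor(log2(518727)) = 18


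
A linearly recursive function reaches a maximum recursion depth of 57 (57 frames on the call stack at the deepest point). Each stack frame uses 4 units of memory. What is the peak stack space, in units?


Maximum recursion depth = 57 frames
Memory per frame = 4 units
Total stack space = depth * frame_size
= 57 * 4 = 228


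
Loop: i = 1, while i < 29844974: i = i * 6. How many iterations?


i multiplies by 6 each step:
i = 1 -> 6 -> 36 -> 216 -> 1296 -> 7776 -> 46656 -> 279936 -> 1679616 -> 10077696 -> 60466176 (stop)
Iterations = ceil(log_6(29844974)) = 10


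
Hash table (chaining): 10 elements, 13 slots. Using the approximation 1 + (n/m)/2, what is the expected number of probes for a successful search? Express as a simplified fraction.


Computing expected probes:
alpha = 10/13
= 1 + alpha/2
= 1 + 10/(2*13)
= (2*13 + 10) / (2*13)
= 36/26 = 18/13


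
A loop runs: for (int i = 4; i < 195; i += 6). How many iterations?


Loop starts at i = 4, increments by 6, stops when i >= 195.
Number of iterations = ceil((195 - 4) / 6)
= ceil(191 / 6)
= 32


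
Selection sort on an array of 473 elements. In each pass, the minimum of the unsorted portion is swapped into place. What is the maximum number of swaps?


Selection sort performs one swap per pass:
  Pass 1: find min in positions 0 to 472, swap with position 0
  Pass 2: find min in positions 1 to 472, swap with position 1
  Pass 3: find min in positions 2 to 472, swap with position 2
  Pass 4: find min in positions 3 to 472, swap with position 3
  Pass 5: find min in positions 4 to 472, swap with position 4
  ... (467 more passes)
Total passes (and swaps) = n - 1 = 473 - 1 = 472


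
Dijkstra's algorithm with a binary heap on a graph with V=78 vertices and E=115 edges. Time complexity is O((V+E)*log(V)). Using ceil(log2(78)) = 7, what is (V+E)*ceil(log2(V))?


Dijkstra with a binary heap: each vertex is extracted once, each edge may relax once.
Each heap operation costs O(log V).
V + E = 78 + 115 = 193
ceil(log2(78)) = 7 (since 2^6 = 64 < 78 <= 128 = 2^7)
Total heap work = (V+E) * ceil(log2(V)) = 193 * 7 = 1351


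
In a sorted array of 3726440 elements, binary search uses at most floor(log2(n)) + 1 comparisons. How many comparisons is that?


Halving sequence: 3726440 -> 1863220 -> 931610 -> 465805 -> 232902 -> 116451 -> 58225 -> 29112 -> 14556 -> 7278 -> 3639 -> 1819 -> 909 -> 454 -> 227 -> 113 -> 56 -> 28 -> 14 -> 7 -> 3 -> 1
Number of halvings = 21
Max comparisons = 21 + 1 = 22


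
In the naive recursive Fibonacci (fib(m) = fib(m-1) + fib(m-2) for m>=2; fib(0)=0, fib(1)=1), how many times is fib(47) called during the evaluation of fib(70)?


Let N(m) = number of times fib(m) is called while evaluating fib(70).
N(70) = 1 (the initial call).
N(69) = 1 (only fib(70) calls it).
For 1 <= m <= 68: fib(m) is called by fib(m+1) and fib(m+2), so
  N(m) = N(m+1) + N(m+2).
fib(0) is called only by fib(2), so N(0) = N(2).
Walk down from m=70:
  N(70)=1, N(69)=1, N(68)=2, N(67)=3, N(66)=5, N(65)=8, N(64)=13, N(63)=21, N(62)=34, N(61)=55, N(60)=89, N(59)=144, N(58)=233, N(57)=377, N(56)=610, N(55)=987, N(54)=1597, N(53)=2584, N(52)=4181, N(51)=6765, N(50)=10946, N(49)=17711, N(48)=28657, N(47)=46368
N(47) = 46368


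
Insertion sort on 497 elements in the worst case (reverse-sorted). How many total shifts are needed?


In the worst case (reverse-sorted), each element shifts past all previous:
  Element 1: 1 shifts
  Element 2: 2 shifts
  Element 3: 3 shifts
  Element 4: 4 shifts
  Element 5: 5 shifts
  ...
  Element 496: 496 shifts
Total = 1 + 2 + ... + 496
= 497*(497-1)/2 = 123256


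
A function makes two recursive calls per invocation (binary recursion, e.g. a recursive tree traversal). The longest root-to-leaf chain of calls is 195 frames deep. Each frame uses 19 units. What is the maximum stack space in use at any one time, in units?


Binary recursion: the two calls run one after the other, so only one root-to-leaf chain of frames is on the stack at a time.
Maximum depth (longest chain) = 195 frames
Each frame = 19 units
Max stack space = 195 * 19 = 3705


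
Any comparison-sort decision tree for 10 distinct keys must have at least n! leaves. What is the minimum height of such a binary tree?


A binary decision tree of height h has at most 2^h leaves and needs at least n! of them, so h >= ceil(log2(n!)).
Compute 10! as a running product:
  x2 = 2, x3 = 6, x4 = 24, x5 = 120
  x6 = 720, x7 = 5040, x8 = 40320, x9 = 362880
  x10 = 3628800
10! = 3628800
Bracket between powers of 2:
  2^21 = 2097152 < 3628800 <= 4194304 = 2^22
So ceil(log2(10!)) = 22


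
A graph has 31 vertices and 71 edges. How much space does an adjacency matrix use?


Adjacency matrix: V x V grid of entries
Space = V^2 = 31^2 = 31 * 31 = 961


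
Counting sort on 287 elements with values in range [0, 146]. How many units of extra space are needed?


Output array size: 287 (to store sorted result)
Count array size: 147 (one slot per possible value, range 0 to 146)
Total extra space = 287 + 147 = 434


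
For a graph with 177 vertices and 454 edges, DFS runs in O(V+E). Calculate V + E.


A full DFS traversal visits each vertex once and examines each edge once.
V = 177
E = 454
Sum = 177 + 454 = 631


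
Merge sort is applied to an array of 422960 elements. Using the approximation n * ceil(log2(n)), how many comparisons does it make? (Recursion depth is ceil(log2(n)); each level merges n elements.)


Merge sort divides the array into halves recursively.
Number of levels = ceil(log2(422960)) = 19
At each level, approximately n = 422960 comparisons are needed for merging.
Total comparisons ~ n * ceil(log2(n)) = 422960 * 19 = 8036240


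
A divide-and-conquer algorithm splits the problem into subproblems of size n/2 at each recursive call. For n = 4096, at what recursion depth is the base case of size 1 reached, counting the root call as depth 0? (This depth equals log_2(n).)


At each depth, the problem size is divided by 2:
  Depth 0: problem size = 4096
  Depth 1: problem size = 2048
  Depth 2: problem size = 1024
  Depth 3: problem size = 512
  Depth 4: problem size = 256
  Depth 5: problem size = 128
  Depth 6: problem size = 64
  Depth 7: problem size = 32
  Depth 8: problem size = 16
  Depth 9: problem size = 8
  Depth 10: problem size = 4
  Depth 11: problem size = 2
  Depth 12: problem size = 1 (base case)
The base case is reached at depth log_2(4096) = 12 (the tree has 13 levels counting depth 0, but the depth asked for is 12).
Recursion depth = 12


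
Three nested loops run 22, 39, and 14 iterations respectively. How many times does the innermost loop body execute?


Loop 1 (outermost): 22 iterations
Loop 2 (middle): 39 iterations per outer
Loop 3 (innermost): 14 iterations per middle
Total = 22 * 39 * 14 = 12012


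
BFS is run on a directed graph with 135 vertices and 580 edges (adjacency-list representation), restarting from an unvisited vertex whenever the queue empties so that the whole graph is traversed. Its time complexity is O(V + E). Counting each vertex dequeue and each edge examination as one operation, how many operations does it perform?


A full BFS traversal dequeues each vertex exactly once and examines each directed edge exactly once.
V = 135 (vertex processing cost)
E = 580 (edge examination cost)
Total operations proportional to V + E = 135 + 580 = 715


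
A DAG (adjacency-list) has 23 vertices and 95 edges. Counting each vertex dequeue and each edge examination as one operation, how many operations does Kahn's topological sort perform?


V = 23 (vertex processing)
E = 95 (edge processing)
V + E = 23 + 95 = 118


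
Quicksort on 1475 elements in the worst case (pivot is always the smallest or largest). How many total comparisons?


In the worst case, each partition step picks the worst pivot:
  Partition 1: 1474 comparisons (n-1 elements to compare)
  Partition 2: 1473 comparisons
  Partition 3: 1472 comparisons
  Partition 4: 1471 comparisons
  Partition 5: 1470 comparisons
  ...
  Last partition: 0 comparisons
Total = (n-1) + (n-2) + ... + 1 + 0 = n*(n-1)/2
= 1475*1474/2 = 1087075


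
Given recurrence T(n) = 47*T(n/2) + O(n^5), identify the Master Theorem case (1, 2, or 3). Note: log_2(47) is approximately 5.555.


Master Theorem parameters: a=47, b=2, c=5
log_b(a) = 5.555
Compare b^c with a: 2^5 = 32 < 47, so c < log_b(a).
Comparing c=5 vs log_b(a)=5.555:
5 < 5.555 => Case 1
Result: T(n) = O(n^(log_2 47)) ~ O(n^5.555)
Master Theorem case = 1


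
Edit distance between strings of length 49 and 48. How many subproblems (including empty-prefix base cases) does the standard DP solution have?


The table includes base cases (empty prefixes).
Rows: (m+1) = 50
Columns: (n+1) = 49
Total = 50 * 49 = 2450


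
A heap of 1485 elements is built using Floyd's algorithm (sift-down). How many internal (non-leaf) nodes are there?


Leaf nodes occupy roughly half the array.
Sift-down is called for each internal node, starting from the last one.
Internal nodes = floor(n/2) = floor(1485/2) = 742


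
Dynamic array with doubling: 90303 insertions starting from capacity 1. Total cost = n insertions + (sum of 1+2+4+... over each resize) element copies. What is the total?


n = 90303
Insertion costs: 90303
Resizes copy 1, 2, 4, ... up to the largest power of 2 that is <= n-1 = 90302, i.e. 65536.
Copy costs = 1 + 2 + 4 + 8 + 16 + 32 + 64 + 128 + 256 + 512 + 1024 + 2048 + 4096 + 8192 + 16384 + 32768 + 65536 = 131071
Total = 90303 + 131071 = 221374


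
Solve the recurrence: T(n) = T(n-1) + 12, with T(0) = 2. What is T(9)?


Unrolling the recurrence:
T(9) = T(8) + 12
       = T(7) + 12 + 12
       = T(6) + 12*3
       ...
       = T(0) + 12*9
       = 2 + 108 = 110


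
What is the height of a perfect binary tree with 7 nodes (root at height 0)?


A perfect binary tree with 7 nodes:
  7 = 2^3 - 1
  Levels: 0, 1, ..., 2
  Height = 2


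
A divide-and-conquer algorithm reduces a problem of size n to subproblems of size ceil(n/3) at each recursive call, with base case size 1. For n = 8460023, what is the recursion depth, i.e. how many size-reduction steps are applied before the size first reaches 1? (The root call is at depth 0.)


Each step divides the size by 3 (rounding up); after k steps the size is ceil(n/3^k), which equals 1 exactly when 3^k >= n.
So the depth is the smallest k with 3^k >= 8460023, i.e. ceil(log_3(8460023)).
3^14 = 4782969 < 8460023 <= 14348907 = 3^15
Recursion depth = 15


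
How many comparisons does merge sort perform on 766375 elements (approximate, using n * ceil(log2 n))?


Recursion depth: ceil(log2(766375)) = 20
Each recursion level merges n = 766375 elements
Total = 766375 * 20 = 15327500


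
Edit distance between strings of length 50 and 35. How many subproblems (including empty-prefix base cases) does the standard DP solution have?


The table includes base cases (empty prefixes).
Rows: (m+1) = 51
Columns: (n+1) = 36
Total = 51 * 36 = 1836


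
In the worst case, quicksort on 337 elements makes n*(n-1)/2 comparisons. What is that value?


Sum of comparisons per partition:
336 + 335 + ... + 1 + 0
= 337 * (337 - 1) / 2
= 337 * 336 / 2
= 56616


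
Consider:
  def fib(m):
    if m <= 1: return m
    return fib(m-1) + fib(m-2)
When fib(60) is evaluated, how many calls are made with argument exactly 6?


Let N(m) = number of times fib(m) is called while evaluating fib(60).
N(60) = 1 (the initial call).
N(59) = 1 (only fib(60) calls it).
For 1 <= m <= 58: fib(m) is called by fib(m+1) and fib(m+2), so
  N(m) = N(m+1) + N(m+2).
fib(0) is called only by fib(2), so N(0) = N(2).
Walk down from m=60:
  N(60)=1, N(59)=1, N(58)=2, N(57)=3, N(56)=5, N(55)=8, N(54)=13, N(53)=21, N(52)=34, N(51)=55, N(50)=89, N(49)=144, N(48)=233, N(47)=377, N(46)=610, N(45)=987, N(44)=1597, N(43)=2584, N(42)=4181, N(41)=6765, N(40)=10946, N(39)=17711, N(38)=28657, N(37)=46368, N(36)=75025, N(35)=121393, N(34)=196418, N(33)=317811, N(32)=514229, N(31)=832040, N(30)=1346269, N(29)=2178309, N(28)=3524578, N(27)=5702887, N(26)=9227465, N(25)=14930352, N(24)=24157817, N(23)=39088169, N(22)=63245986, N(21)=102334155, N(20)=165580141, N(19)=267914296, N(18)=433494437, N(17)=701408733, N(16)=1134903170, N(15)=1836311903, N(14)=2971215073, N(13)=4807526976, N(12)=7778742049, N(11)=12586269025, N(10)=20365011074, N(9)=32951280099, N(8)=53316291173, N(7)=86267571272, N(6)=139583862445
N(6) = 139583862445


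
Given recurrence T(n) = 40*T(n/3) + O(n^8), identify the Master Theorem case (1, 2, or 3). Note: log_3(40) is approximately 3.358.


Master Theorem parameters: a=40, b=3, c=8
log_b(a) = 3.358
Compare b^c with a: 3^8 = 6561 > 40, so c > log_b(a).
Comparing c=8 vs log_b(a)=3.358:
8 > 3.358 => Case 3
Result: T(n) = O(n^8)
Master Theorem case = 3


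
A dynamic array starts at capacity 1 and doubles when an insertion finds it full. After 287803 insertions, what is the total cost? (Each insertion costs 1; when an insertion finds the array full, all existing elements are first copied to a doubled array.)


Insertion cost: 287803 (one per element)
Resizes occur just before inserting elements 2, 3, 5, 9, ...
Elements copied at each resize: 1 + 2 + 4 + 8 + 16 + 32 + 64 + 128 + 256 + 512 + 1024 + 2048 + 4096 + 8192 + 16384 + 32768 + 65536 + 131072 + 262144
Sum of copies = 524287 (geometric series: 2^k - 1)
Total = 287803 + 524287 = 812090


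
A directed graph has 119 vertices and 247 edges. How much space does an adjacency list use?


Adjacency list: one list head per vertex + one entry per edge
Vertex heads: 119
Edge entries: 247
Total = 119 + 247 = 366


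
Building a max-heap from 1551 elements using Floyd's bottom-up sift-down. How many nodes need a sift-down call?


In a heap of 1551 elements (0-indexed array):
  Last element index: 1550
  Parent of last element: floor((1550 - 1) / 2) = 774
  Internal nodes: indices 0 to 774
  Count = floor(1551/2) = 775


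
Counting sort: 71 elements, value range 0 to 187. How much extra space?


n = 71 (output array)
k = 188 (count array for 188 distinct values)
Extra space = 71 + 188 = 259


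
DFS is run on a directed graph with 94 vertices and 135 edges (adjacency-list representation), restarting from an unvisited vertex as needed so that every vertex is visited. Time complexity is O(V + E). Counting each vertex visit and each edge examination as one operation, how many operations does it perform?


A full DFS traversal processes each vertex exactly once (push/pop on stack).
Each directed edge is examined once.
V = 94, E = 135
V + E = 229


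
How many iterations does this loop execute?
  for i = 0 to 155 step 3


The loop variable i takes values starting at 0 and increments by 3 each iteration.
Sequence: i = 0, 3, 6, 9, 12, 15, 18, 21, 24, ...
The upper bound 155 is inclusive, so the count is floor((last - first) / step) + 1:
floor((155 - 0) / 3) + 1 = floor(155/3) + 1 = 51 + 1 = 52


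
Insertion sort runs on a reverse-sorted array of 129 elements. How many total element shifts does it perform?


Sum of shifts = 1 + 2 + 3 + ... + 128
= 129 * 128 / 2
= 16512 / 2
= 8256


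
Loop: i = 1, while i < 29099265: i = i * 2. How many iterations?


i multiplies by 2 each step:
i = 1 -> 2 -> 4 -> 8 -> 16 -> 32 -> 64 -> 128 -> 256 -> 512 -> 1024 -> 2048 -> 4096 -> 8192 -> 16384 -> 32768 -> 65536 -> 131072 -> 262144 -> 524288 -> 1048576 -> 2097152 -> 4194304 -> 8388608 -> 16777216 -> 33554432 (stop)
Iterations = ceil(log_2(29099265)) = 25


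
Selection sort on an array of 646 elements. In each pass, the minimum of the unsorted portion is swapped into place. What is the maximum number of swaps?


Selection sort performs one swap per pass:
  Pass 1: find min in positions 0 to 645, swap with position 0
  Pass 2: find min in positions 1 to 645, swap with position 1
  Pass 3: find min in positions 2 to 645, swap with position 2
  Pass 4: find min in positions 3 to 645, swap with position 3
  Pass 5: find min in positions 4 to 645, swap with position 4
  ... (640 more passes)
Total passes (and swaps) = n - 1 = 646 - 1 = 645


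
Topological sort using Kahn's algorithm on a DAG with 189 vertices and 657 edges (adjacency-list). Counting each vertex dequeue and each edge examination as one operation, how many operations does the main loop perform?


Kahn's algorithm:
  1. Compute in-degrees: O(V + E)
  2. Process queue: each vertex dequeued once (O(V))
     each edge examined once (O(E))
Total = V + E = 189 + 657 = 846


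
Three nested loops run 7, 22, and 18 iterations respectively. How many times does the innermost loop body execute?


Loop 1 (outermost): 7 iterations
Loop 2 (middle): 22 iterations per outer
Loop 3 (innermost): 18 iterations per middle
Total = 7 * 22 * 18 = 2772


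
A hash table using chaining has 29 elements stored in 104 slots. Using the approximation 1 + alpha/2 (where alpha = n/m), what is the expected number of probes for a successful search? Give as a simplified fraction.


Load factor alpha = n/m = 29/104
Expected probes = 1 + alpha/2 = 1 + 29/(2*104)
= 1 + 29/208
= 208/208 + 29/208
= 237/208


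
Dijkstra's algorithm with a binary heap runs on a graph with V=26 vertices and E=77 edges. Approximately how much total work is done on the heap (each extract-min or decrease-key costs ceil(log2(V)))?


Dijkstra with a binary heap: each vertex is extracted once, each edge may relax once.
Each heap operation costs O(log V).
V + E = 26 + 77 = 103
ceil(log2(26)) = 5 (since 2^4 = 16 < 26 <= 32 = 2^5)
Total heap work = (V+E) * ceil(log2(V)) = 103 * 5 = 515


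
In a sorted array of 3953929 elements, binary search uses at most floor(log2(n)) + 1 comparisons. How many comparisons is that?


Halving sequence: 3953929 -> 1976964 -> 988482 -> 494241 -> 247120 -> 123560 -> 61780 -> 30890 -> 15445 -> 7722 -> 3861 -> 1930 -> 965 -> 482 -> 241 -> 120 -> 60 -> 30 -> 15 -> 7 -> 3 -> 1
Number of halvings = 21
Max comparisons = 21 + 1 = 22


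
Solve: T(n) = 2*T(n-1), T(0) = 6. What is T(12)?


Unrolling:
T(12) = 2*T(11) = 2^2*T(10) = ... = 2^12*T(0)
= 2^12 * 6
= 4096 * 6 = 24576


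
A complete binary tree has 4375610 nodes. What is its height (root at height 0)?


In a complete binary tree, level k holds nodes 2^k .. 2^(k+1)-1 (1-indexed).
Height = floor(log2(n)) = floor(log2(4375610)) = 22
Check: 2^22 = 4194304 <= 4375610 < 8388608 = 2^23


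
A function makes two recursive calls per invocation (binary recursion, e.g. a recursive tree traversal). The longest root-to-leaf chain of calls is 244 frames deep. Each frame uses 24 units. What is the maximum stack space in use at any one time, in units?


Binary recursion: the two calls run one after the other, so only one root-to-leaf chain of frames is on the stack at a time.
Maximum depth (longest chain) = 244 frames
Each frame = 24 units
Max stack space = 244 * 24 = 5856


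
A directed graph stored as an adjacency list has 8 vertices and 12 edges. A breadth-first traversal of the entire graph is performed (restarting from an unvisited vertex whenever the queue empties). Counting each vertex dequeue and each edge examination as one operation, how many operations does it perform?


A full BFS traversal dequeues each vertex once and examines each edge once.
Vertex visits: 8
Edge visits: 12
V + E = 8 + 12 = 20


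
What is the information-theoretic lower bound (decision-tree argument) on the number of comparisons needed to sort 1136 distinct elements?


A binary decision tree of height h has at most 2^h leaves and needs at least n! of them, so h >= ceil(log2(n!)).
1136! is far too large to multiply out, so use Stirling's series:
  ln(n!) ~ n ln n - n + (1/2) ln(2 pi n) + 1/(12n)  (error below 1/(360 n^3), negligible here)
  ln(1136) = 7.0352686
  n ln n = 1136 * 7.0352686 = 7992.0651
  (1/2) ln(2 pi * 1136) = (1/2) ln(7137.6985) = 4.4366
  1/(12*1136) = 0.0001
  ln(1136!) ~ 7992.0651 - 1136 + 4.4366 + 0.0001 = 6860.5018
Convert to base 2: log2(1136!) = 6860.5018 / ln 2 = 6860.5018 / 0.69314718 = 9897.6119
ceil(9897.6119) = 9898


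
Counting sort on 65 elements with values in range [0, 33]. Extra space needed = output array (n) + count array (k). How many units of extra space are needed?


Output array size: 65 (to store sorted result)
Count array size: 34 (one slot per possible value, range 0 to 33)
Total extra space = 65 + 34 = 99


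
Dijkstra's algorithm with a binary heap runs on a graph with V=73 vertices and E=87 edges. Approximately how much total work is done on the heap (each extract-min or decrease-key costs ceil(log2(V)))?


Dijkstra with a binary heap: each vertex is extracted once, each edge may relax once.
Each heap operation costs O(log V).
V + E = 73 + 87 = 160
ceil(log2(73)) = 7 (since 2^6 = 64 < 73 <= 128 = 2^7)
Total heap work = (V+E) * ceil(log2(V)) = 160 * 7 = 1120


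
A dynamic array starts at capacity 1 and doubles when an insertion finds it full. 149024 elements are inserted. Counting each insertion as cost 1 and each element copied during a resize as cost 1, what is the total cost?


n = 149024
Insertion costs: 149024
Resizes copy 1, 2, 4, ... up to the largest power of 2 that is <= n-1 = 149023, i.e. 131072.
Copy costs = 1 + 2 + 4 + 8 + 16 + 32 + 64 + 128 + 256 + 512 + 1024 + 2048 + 4096 + 8192 + 16384 + 32768 + 65536 + 131072 = 262143
Total = 149024 + 262143 = 411167


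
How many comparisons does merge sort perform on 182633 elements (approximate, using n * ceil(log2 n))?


Recursion depth: ceil(log2(182633)) = 18
Each recursion level merges n = 182633 elements
Total = 182633 * 18 = 3287394


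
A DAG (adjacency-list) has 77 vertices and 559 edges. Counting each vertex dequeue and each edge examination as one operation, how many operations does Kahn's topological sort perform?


V = 77 (vertex processing)
E = 559 (edge processing)
V + E = 77 + 559 = 636


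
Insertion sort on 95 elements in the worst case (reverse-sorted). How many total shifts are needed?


In the worst case (reverse-sorted), each element shifts past all previous:
  Element 1: 1 shifts
  Element 2: 2 shifts
  Element 3: 3 shifts
  Element 4: 4 shifts
  Element 5: 5 shifts
  ...
  Element 94: 94 shifts
Total = 1 + 2 + ... + 94
= 95*(95-1)/2 = 4465


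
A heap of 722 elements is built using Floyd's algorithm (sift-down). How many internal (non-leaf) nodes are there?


Leaf nodes occupy roughly half the array.
Sift-down is called for each internal node, starting from the last one.
Internal nodes = floor(n/2) = floor(722/2) = 361


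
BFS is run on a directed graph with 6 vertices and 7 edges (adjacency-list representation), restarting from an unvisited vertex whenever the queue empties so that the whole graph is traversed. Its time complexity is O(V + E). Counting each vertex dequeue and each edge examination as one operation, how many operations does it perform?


A full BFS traversal dequeues each vertex exactly once and examines each directed edge exactly once.
V = 6 (vertex processing cost)
E = 7 (edge examination cost)
Total operations proportional to V + E = 6 + 7 = 13


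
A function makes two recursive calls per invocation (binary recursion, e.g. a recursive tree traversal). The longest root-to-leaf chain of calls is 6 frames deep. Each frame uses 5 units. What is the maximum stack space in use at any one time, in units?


Binary recursion: the two calls run one after the other, so only one root-to-leaf chain of frames is on the stack at a time.
Maximum depth (longest chain) = 6 frames
Each frame = 5 units
Max stack space = 6 * 5 = 30


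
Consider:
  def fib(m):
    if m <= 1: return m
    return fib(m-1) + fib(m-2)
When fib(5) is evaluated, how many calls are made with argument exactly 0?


Let N(m) = number of times fib(m) is called while evaluating fib(5).
N(5) = 1 (the initial call).
N(4) = 1 (only fib(5) calls it).
For 1 <= m <= 3: fib(m) is called by fib(m+1) and fib(m+2), so
  N(m) = N(m+1) + N(m+2).
fib(0) is called only by fib(2), so N(0) = N(2).
Walk down from m=5:
  N(5)=1, N(4)=1, N(3)=2, N(2)=3, N(1)=5, N(0)=N(2)=3
N(0) = 3


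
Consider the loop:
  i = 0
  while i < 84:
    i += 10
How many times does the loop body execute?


Starting at i = 0, each iteration adds 10.
Iterations until i >= 84:
  Iteration 1: i = 0 -> i = 10
  Iteration 2: i = 10 -> i = 20
  Iteration 3: i = 20 -> i = 30
  Iteration 4: i = 30 -> i = 40
  Iteration 5: i = 40 -> i = 50
  Iteration 6: i = 50 -> i = 60
  Iteration 7: i = 60 -> i = 70
  Iteration 8: i = 70 -> i = 80
  ... continuing ...
Total iterations = ceil(84/10) = 9


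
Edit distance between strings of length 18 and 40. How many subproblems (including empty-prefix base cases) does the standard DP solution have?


The table includes base cases (empty prefixes).
Rows: (m+1) = 19
Columns: (n+1) = 41
Total = 19 * 41 = 779


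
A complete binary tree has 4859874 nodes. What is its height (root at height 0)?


In a complete binary tree, level k holds nodes 2^k .. 2^(k+1)-1 (1-indexed).
Height = floor(log2(n)) = floor(log2(4859874)) = 22
Check: 2^22 = 4194304 <= 4859874 < 8388608 = 2^23


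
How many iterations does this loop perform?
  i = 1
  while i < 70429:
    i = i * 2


The loop variable doubles each iteration:
i = 1 -> 2 -> 4 -> 8 -> 16 -> 32 -> 64 -> 128 -> 256 -> 512 -> 1024 -> 2048 -> 4096 -> 8192 -> 16384 -> 32768 -> 65536 -> 131072 (stop, 131072 >= 70429)
Number of doublings = ceil(log2(70429)) = 17


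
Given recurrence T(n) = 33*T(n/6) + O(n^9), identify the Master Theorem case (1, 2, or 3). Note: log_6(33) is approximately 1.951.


Master Theorem parameters: a=33, b=6, c=9
log_b(a) = 1.951
Compare b^c with a: 6^9 = 10077696 > 33, so c > log_b(a).
Comparing c=9 vs log_b(a)=1.951:
9 > 1.951 => Case 3
Result: T(n) = O(n^9)
Master Theorem case = 3


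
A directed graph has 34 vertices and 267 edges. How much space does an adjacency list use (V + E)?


Adjacency list: one list head per vertex + one entry per edge
Vertex heads: 34
Edge entries: 267
Total = 34 + 267 = 301


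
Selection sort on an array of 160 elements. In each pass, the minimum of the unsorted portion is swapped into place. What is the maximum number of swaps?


Selection sort performs one swap per pass:
  Pass 1: find min in positions 0 to 159, swap with position 0
  Pass 2: find min in positions 1 to 159, swap with position 1
  Pass 3: find min in positions 2 to 159, swap with position 2
  Pass 4: find min in positions 3 to 159, swap with position 3
  Pass 5: find min in positions 4 to 159, swap with position 4
  ... (154 more passes)
Total passes (and swaps) = n - 1 = 160 - 1 = 159


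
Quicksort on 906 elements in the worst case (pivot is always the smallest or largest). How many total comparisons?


In the worst case, each partition step picks the worst pivot:
  Partition 1: 905 comparisons (n-1 elements to compare)
  Partition 2: 904 comparisons
  Partition 3: 903 comparisons
  Partition 4: 902 comparisons
  Partition 5: 901 comparisons
  ...
  Last partition: 0 comparisons
Total = (n-1) + (n-2) + ... + 1 + 0 = n*(n-1)/2
= 906*905/2 = 409965


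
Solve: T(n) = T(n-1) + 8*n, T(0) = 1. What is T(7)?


Expanding the recurrence:
T(7) = T(6) + 8*7
       = T(5) + 8*6 + 8*7
       ...
       = T(0) + 8*(1 + 2 + ... + 7)
       = 1 + 8 * 7*8/2
       = 1 + 8 * 28
       = 1 + 224 = 225


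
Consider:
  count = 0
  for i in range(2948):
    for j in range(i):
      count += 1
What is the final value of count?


For each i, the inner loop runs i times:
  i=0: inner runs 0 times
  i=1: inner runs 1 time
  i=2: inner runs 2 times
  i=3: inner runs 3 times
  i=4: inner runs 4 times
  i=5: inner runs 5 times
  i=6: inner runs 6 times
  i=7: inner runs 7 times
  ...
Total = 0 + 1 + 2 + ... + 2947 = 2948*(2948-1)/2 = 4343878


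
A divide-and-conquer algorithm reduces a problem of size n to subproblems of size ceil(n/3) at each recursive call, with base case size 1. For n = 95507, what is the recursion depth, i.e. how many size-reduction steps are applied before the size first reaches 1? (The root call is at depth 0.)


Each step divides the size by 3 (rounding up); after k steps the size is ceil(n/3^k), which equals 1 exactly when 3^k >= n.
So the depth is the smallest k with 3^k >= 95507, i.e. ceil(log_3(95507)).
3^10 = 59049 < 95507 <= 177147 = 3^11
Recursion depth = 11


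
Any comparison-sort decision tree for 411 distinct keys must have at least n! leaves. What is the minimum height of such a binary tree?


A binary decision tree of height h has at most 2^h leaves and needs at least n! of them, so h >= ceil(log2(n!)).
411! is far too large to multiply out, so use Stirling's series:
  ln(n!) ~ n ln n - n + (1/2) ln(2 pi n) + 1/(12n)  (error below 1/(360 n^3), negligible here)
  ln(411) = 6.0185932
  n ln n = 411 * 6.0185932 = 2473.6418
  (1/2) ln(2 pi * 411) = (1/2) ln(2582.3892) = 3.9282
  1/(12*411) = 0.0002
  ln(411!) ~ 2473.6418 - 411 + 3.9282 + 0.0002 = 2066.5702
Convert to base 2: log2(411!) = 2066.5702 / ln 2 = 2066.5702 / 0.69314718 = 2981.4306
ceil(2981.4306) = 2982


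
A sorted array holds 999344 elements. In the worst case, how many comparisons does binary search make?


Halving sequence: 999344 -> 499672 -> 249836 -> 124918 -> 62459 -> 31229 -> 15614 -> 7807 -> 3903 -> 1951 -> 975 -> 487 -> 243 -> 121 -> 60 -> 30 -> 15 -> 7 -> 3 -> 1
Number of halvings = 19
Max comparisons = 19 + 1 = 20


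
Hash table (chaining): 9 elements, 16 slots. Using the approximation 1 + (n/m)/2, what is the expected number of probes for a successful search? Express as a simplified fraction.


Computing expected probes:
alpha = 9/16
= 1 + alpha/2
= 1 + 9/(2*16)
= (2*16 + 9) / (2*16)
= 41/32


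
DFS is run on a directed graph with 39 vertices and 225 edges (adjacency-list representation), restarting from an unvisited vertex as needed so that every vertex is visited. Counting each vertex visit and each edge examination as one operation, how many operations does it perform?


A full DFS traversal processes each vertex exactly once (push/pop on stack).
Each directed edge is examined once.
V = 39, E = 225
V + E = 264


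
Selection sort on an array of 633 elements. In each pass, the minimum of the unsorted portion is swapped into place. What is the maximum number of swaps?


Selection sort performs one swap per pass:
  Pass 1: find min in positions 0 to 632, swap with position 0
  Pass 2: find min in positions 1 to 632, swap with position 1
  Pass 3: find min in positions 2 to 632, swap with position 2
  Pass 4: find min in positions 3 to 632, swap with position 3
  Pass 5: find min in positions 4 to 632, swap with position 4
  ... (627 more passes)
Total passes (and swaps) = n - 1 = 633 - 1 = 632


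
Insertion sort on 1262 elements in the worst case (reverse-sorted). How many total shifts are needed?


In the worst case (reverse-sorted), each element shifts past all previous:
  Element 1: 1 shifts
  Element 2: 2 shifts
  Element 3: 3 shifts
  Element 4: 4 shifts
  Element 5: 5 shifts
  ...
  Element 1261: 1261 shifts
Total = 1 + 2 + ... + 1261
= 1262*(1262-1)/2 = 795691


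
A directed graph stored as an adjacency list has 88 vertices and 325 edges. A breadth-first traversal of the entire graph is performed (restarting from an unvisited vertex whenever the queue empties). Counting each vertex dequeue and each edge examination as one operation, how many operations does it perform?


A full BFS traversal dequeues each vertex once and examines each edge once.
Vertex visits: 88
Edge visits: 325
V + E = 88 + 325 = 413


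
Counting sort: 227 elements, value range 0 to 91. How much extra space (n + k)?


n = 227 (output array)
k = 92 (count array for 92 distinct values)
Extra space = 227 + 92 = 319


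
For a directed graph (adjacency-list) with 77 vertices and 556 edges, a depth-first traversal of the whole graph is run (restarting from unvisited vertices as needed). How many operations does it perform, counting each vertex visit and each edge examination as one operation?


A full DFS traversal visits each vertex once and examines each edge once.
V = 77
E = 556
Sum = 77 + 556 = 633


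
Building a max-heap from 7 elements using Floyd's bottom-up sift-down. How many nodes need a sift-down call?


In a heap of 7 elements (0-indexed array):
  Last element index: 6
  Parent of last element: floor((6 - 1) / 2) = 2
  Internal nodes: indices 0 to 2
  Count = floor(7/2) = 3


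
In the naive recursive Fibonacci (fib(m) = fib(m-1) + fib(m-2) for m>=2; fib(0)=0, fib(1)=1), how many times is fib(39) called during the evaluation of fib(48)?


Let N(m) = number of times fib(m) is called while evaluating fib(48).
N(48) = 1 (the initial call).
N(47) = 1 (only fib(48) calls it).
For 1 <= m <= 46: fib(m) is called by fib(m+1) and fib(m+2), so
  N(m) = N(m+1) + N(m+2).
fib(0) is called only by fib(2), so N(0) = N(2).
Walk down from m=48:
  N(48)=1, N(47)=1, N(46)=2, N(45)=3, N(44)=5, N(43)=8, N(42)=13, N(41)=21, N(40)=34, N(39)=55
N(39) = 55


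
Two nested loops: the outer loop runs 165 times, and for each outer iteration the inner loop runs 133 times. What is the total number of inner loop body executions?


Outer loop: 165 iterations
Inner loop: 133 iterations per outer iteration
Total = 165 * 133 = 21945
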